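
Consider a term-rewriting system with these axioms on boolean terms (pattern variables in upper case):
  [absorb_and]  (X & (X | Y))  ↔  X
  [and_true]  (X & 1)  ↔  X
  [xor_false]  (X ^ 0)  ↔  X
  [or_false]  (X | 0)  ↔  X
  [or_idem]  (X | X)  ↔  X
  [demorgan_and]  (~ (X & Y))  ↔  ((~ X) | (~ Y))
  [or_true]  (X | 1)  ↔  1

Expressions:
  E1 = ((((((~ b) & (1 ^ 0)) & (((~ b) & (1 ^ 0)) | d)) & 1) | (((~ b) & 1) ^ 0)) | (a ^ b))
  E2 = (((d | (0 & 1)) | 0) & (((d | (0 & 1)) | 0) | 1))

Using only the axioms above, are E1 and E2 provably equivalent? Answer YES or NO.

NO

All listed rules preserve value, hence provable equivalence implies equal values everywhere; look for a separating assignment.
a=0, b=0, d=0 gives E1 ↦ 1, E2 ↦ 0; values differ ⇒ not provably equivalent.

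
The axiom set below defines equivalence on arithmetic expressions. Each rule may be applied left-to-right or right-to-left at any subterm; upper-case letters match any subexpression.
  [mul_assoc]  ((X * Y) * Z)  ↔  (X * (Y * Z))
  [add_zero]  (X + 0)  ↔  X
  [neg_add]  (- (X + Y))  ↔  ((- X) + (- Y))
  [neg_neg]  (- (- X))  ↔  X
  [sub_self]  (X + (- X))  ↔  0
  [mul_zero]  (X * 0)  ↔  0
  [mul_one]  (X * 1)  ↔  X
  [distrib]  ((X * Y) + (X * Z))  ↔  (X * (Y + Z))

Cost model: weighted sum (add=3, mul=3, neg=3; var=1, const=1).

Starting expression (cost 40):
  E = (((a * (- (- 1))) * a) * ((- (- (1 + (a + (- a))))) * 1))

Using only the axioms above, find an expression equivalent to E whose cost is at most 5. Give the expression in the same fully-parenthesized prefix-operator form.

(a * a)   [cost 5]

1. [sub_self →] (a + (- a))  →  0;  E = (((a * (- (- 1))) * a) * ((- (- (1 + 0))) * 1))
2. [neg_neg →] (- (- 1))  →  1;  E = (((a * 1) * a) * ((- (- (1 + 0))) * 1))
3. [mul_one →] (a * 1)  →  a;  E = ((a * a) * ((- (- (1 + 0))) * 1))
4. [mul_one →] ((- (- (1 + 0))) * 1)  →  (- (- (1 + 0)));  E = ((a * a) * (- (- (1 + 0))))
5. [add_zero →] (1 + 0)  →  1;  E = ((a * a) * (- (- 1)))
6. [neg_neg →] (- (- 1))  →  1;  E = ((a * a) * 1)
7. [mul_one →] ((a * a) * 1)  →  (a * a);  cost 5 ≤ 5, done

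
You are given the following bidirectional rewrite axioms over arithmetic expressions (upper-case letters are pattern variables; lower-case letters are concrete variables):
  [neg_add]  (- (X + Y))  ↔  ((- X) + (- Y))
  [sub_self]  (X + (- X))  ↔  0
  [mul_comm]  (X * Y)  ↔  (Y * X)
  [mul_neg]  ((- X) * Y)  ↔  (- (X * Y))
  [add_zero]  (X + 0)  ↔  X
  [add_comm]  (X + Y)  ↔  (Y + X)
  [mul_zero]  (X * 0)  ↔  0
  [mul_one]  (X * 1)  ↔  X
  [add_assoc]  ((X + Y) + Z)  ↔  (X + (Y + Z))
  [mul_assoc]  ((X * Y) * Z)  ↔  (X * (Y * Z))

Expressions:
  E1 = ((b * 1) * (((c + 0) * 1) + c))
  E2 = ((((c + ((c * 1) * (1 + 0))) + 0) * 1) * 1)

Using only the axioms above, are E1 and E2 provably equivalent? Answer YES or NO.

NO

All listed rules preserve value, hence provable equivalence implies equal values everywhere; look for a separating assignment.
b=0, c=1 gives E1 ↦ 0, E2 ↦ 2; values differ ⇒ not provably equivalent.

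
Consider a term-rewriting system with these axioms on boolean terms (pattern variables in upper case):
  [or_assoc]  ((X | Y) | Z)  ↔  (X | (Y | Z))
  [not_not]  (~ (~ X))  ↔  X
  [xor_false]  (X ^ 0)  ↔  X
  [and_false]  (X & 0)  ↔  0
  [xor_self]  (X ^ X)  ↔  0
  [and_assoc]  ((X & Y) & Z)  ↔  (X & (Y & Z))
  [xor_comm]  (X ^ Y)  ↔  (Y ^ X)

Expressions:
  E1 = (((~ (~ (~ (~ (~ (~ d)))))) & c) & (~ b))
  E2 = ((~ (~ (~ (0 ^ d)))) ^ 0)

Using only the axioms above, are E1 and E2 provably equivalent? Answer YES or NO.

Every axiom is a valid identity, so a rewrite proof would force E1 and E2 to agree under every assignment.
At b=0, c=0, d=0: E1 = 0 but E2 = 1; they differ, so no derivation exists.

NO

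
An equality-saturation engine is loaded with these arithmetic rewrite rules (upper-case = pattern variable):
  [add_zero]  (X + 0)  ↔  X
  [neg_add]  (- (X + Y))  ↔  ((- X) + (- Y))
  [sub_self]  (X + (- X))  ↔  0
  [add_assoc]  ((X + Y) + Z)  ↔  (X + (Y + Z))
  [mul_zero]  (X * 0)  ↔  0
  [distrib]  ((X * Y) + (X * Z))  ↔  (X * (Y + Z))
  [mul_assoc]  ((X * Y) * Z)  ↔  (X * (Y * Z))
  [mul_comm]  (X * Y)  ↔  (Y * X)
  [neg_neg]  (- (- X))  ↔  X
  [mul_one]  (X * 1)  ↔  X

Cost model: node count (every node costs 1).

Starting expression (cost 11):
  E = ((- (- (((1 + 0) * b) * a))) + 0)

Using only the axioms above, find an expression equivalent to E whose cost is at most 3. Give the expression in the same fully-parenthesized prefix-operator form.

(1) (- (- (((1 + 0) * b) * a)))  =[neg_neg →]=  (((1 + 0) * b) * a)    ⊢ ((((1 + 0) * b) * a) + 0)
(2) (1 + 0)  =[add_zero →]=  1    ⊢ (((1 * b) * a) + 0)
(3) (1 * b)  =[mul_comm →]=  (b * 1)    ⊢ (((b * 1) * a) + 0)
(4) ((b * 1) * a)  =[mul_comm →]=  (a * (b * 1))    ⊢ ((a * (b * 1)) + 0)
(5) ((a * (b * 1)) + 0)  =[add_zero →]=  (a * (b * 1))
(6) (b * 1)  =[mul_one →]=  b    ⊢ cost 3, within 3

(a * b)   [cost 3]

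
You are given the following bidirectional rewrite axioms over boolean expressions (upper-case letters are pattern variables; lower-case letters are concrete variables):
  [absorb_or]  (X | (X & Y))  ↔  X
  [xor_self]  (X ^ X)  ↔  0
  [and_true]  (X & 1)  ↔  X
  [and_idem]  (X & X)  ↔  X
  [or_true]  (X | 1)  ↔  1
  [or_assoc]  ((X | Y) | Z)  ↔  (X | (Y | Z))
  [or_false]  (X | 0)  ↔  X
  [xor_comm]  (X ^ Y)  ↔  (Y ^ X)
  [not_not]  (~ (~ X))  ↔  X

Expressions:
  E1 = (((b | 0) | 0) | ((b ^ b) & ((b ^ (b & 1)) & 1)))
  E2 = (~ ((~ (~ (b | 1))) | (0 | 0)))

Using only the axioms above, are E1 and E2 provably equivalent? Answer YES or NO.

NO

The axioms are sound identities: if E1 ↔* E2 then E1 and E2 evaluate identically under any assignment.
Under b=1: E1 evaluates to 1, E2 to 0. Distinct ⇒ no rewrite sequence connects them.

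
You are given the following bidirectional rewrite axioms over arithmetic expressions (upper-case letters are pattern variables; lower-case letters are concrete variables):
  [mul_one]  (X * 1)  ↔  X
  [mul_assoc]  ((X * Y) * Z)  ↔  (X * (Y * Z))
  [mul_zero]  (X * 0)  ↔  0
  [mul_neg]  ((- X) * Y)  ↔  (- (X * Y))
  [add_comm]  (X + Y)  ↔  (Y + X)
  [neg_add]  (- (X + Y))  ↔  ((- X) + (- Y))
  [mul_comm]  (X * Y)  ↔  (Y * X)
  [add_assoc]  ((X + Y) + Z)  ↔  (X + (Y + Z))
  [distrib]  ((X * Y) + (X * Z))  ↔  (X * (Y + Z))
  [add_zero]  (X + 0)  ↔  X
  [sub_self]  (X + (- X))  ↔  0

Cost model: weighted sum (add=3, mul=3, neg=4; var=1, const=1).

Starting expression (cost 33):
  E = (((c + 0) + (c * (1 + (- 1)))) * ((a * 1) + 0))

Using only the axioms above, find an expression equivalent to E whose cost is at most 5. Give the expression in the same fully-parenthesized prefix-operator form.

(c * a)   [cost 5]

1. [sub_self →] (1 + (- 1))  →  0;  E = (((c + 0) + (c * 0)) * ((a * 1) + 0))
2. [add_zero →] ((a * 1) + 0)  →  (a * 1);  E = (((c + 0) + (c * 0)) * (a * 1))
3. [mul_zero →] (c * 0)  →  0;  E = (((c + 0) + 0) * (a * 1))
4. [add_zero →] ((c + 0) + 0)  →  (c + 0);  E = ((c + 0) * (a * 1))
5. [mul_one →] (a * 1)  →  a;  E = ((c + 0) * a)
6. [add_zero →] (c + 0)  →  c;  cost 5 ≤ 5, done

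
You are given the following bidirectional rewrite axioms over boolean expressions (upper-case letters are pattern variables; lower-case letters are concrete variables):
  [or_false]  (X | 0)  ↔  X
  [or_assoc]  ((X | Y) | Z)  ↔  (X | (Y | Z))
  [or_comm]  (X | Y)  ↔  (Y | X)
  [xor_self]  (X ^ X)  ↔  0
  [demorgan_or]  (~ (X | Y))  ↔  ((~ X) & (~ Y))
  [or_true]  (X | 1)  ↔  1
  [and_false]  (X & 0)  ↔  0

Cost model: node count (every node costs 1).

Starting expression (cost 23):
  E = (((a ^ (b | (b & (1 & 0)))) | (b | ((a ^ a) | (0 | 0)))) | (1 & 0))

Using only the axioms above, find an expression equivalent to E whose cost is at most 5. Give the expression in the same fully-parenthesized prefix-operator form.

(b | (a ^ b))   [cost 5]

step 1: and_false (→) rewrites (1 & 0) into 0, now (((a ^ (b | (b & 0))) | (b | ((a ^ a) | (0 | 0)))) | (1 & 0))
step 2: and_false (→) rewrites (b & 0) into 0, now (((a ^ (b | 0)) | (b | ((a ^ a) | (0 | 0)))) | (1 & 0))
step 3: or_false (→) rewrites (b | 0) into b, now (((a ^ b) | (b | ((a ^ a) | (0 | 0)))) | (1 & 0))
step 4: and_false (→) rewrites (1 & 0) into 0, now (((a ^ b) | (b | ((a ^ a) | (0 | 0)))) | 0)
step 5: or_false (→) rewrites (0 | 0) into 0, now (((a ^ b) | (b | ((a ^ a) | 0))) | 0)
step 6: xor_self (→) rewrites (a ^ a) into 0, now (((a ^ b) | (b | (0 | 0))) | 0)
step 7: or_false (→) rewrites (0 | 0) into 0, now (((a ^ b) | (b | 0)) | 0)
step 8: or_false (→) rewrites (((a ^ b) | (b | 0)) | 0) into ((a ^ b) | (b | 0))
step 9: or_comm (→) rewrites ((a ^ b) | (b | 0)) into ((b | 0) | (a ^ b))
step 10: or_false (→) rewrites (b | 0) into b, reaching cost 5 (bound 5)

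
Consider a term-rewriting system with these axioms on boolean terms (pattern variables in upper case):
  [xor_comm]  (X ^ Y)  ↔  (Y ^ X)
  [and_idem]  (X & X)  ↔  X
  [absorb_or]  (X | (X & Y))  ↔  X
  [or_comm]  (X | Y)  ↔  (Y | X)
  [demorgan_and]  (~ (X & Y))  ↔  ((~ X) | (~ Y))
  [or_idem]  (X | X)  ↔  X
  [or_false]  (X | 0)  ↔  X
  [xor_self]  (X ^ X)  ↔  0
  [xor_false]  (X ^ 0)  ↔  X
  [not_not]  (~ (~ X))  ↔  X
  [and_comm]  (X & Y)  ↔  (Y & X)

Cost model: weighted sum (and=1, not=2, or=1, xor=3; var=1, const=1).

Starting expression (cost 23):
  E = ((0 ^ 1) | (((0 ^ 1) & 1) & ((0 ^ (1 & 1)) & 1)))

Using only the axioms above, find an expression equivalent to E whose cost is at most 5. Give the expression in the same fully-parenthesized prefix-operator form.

(1) (1 & 1)  =[and_idem →]=  1    ⊢ ((0 ^ 1) | (((0 ^ 1) & 1) & ((0 ^ 1) & 1)))
(2) (((0 ^ 1) & 1) & ((0 ^ 1) & 1))  =[and_idem →]=  ((0 ^ 1) & 1)    ⊢ ((0 ^ 1) | ((0 ^ 1) & 1))
(3) ((0 ^ 1) | ((0 ^ 1) & 1))  =[absorb_or →]=  (0 ^ 1)    ⊢ cost 5, within 5

(0 ^ 1)   [cost 5]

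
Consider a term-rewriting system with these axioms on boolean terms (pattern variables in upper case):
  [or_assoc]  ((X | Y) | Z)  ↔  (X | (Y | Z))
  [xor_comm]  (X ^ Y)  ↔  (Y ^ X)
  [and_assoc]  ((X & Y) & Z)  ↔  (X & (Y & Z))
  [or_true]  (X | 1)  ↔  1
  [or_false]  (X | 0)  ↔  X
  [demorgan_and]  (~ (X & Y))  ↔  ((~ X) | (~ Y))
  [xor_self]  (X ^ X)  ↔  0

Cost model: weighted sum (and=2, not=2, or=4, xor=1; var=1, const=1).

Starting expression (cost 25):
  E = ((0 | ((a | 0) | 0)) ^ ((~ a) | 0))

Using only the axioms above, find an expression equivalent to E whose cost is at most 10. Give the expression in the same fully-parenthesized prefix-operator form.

((0 | a) ^ (~ a))   [cost 10]

(1) ((~ a) | 0)  =[or_false →]=  (~ a)    ⊢ ((0 | ((a | 0) | 0)) ^ (~ a))
(2) (a | 0)  =[or_false →]=  a    ⊢ ((0 | (a | 0)) ^ (~ a))
(3) (a | 0)  =[or_false →]=  a    ⊢ cost 10, within 10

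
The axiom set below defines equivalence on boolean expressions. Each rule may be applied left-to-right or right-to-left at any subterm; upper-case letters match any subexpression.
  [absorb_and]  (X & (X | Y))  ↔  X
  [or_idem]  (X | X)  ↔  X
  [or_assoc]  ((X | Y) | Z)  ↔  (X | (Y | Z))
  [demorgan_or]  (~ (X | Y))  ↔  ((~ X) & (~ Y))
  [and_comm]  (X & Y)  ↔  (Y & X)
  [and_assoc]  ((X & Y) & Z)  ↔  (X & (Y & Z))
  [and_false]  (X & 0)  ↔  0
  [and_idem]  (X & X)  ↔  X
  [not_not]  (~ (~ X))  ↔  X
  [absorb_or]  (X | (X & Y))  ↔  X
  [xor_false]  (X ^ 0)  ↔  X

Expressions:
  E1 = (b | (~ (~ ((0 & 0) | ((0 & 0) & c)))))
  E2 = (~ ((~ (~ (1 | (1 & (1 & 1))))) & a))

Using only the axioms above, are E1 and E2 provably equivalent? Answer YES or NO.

NO

Every axiom is a valid identity, so a rewrite proof would force E1 and E2 to agree under every assignment.
At a=0, b=0, c=0: E1 = 0 but E2 = 1; they differ, so no derivation exists.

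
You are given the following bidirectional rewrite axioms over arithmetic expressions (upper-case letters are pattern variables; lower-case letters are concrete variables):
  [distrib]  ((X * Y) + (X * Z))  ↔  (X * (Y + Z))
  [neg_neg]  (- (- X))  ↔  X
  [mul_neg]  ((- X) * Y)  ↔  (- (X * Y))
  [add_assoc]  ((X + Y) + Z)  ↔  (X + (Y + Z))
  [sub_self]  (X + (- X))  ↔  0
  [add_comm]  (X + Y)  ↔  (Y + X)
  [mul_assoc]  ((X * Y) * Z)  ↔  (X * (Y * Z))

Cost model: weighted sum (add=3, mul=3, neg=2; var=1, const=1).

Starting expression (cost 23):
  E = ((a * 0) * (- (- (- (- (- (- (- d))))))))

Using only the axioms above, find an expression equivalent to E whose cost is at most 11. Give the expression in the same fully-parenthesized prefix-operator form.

((a * 0) * (- d))   [cost 11]

1. [neg_neg →] (- (- (- (- (- d)))))  →  (- (- (- d)));  E = ((a * 0) * (- (- (- (- (- d))))))
2. [neg_neg →] (- (- (- (- (- d)))))  →  (- (- (- d)));  E = ((a * 0) * (- (- (- d))))
3. [neg_neg →] (- (- (- d)))  →  (- d);  cost 11 ≤ 11, done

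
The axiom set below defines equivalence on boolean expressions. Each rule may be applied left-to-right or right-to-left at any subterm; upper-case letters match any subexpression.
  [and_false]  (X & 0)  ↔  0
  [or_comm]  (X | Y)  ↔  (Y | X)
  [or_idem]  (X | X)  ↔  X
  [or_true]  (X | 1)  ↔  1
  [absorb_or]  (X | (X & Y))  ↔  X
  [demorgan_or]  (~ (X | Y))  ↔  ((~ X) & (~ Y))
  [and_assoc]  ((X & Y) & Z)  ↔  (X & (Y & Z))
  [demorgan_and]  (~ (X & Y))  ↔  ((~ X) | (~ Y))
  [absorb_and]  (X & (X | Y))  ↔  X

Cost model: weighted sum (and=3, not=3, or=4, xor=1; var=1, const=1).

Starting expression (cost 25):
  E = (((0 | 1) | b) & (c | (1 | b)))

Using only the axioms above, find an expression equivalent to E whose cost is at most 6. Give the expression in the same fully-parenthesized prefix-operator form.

(1 | b)   [cost 6]

1. [or_true →] (0 | 1)  →  1;  E = ((1 | b) & (c | (1 | b)))
2. [or_comm →] (c | (1 | b))  →  ((1 | b) | c);  E = ((1 | b) & ((1 | b) | c))
3. [absorb_and →] ((1 | b) & ((1 | b) | c))  →  (1 | b);  cost 6 ≤ 6, done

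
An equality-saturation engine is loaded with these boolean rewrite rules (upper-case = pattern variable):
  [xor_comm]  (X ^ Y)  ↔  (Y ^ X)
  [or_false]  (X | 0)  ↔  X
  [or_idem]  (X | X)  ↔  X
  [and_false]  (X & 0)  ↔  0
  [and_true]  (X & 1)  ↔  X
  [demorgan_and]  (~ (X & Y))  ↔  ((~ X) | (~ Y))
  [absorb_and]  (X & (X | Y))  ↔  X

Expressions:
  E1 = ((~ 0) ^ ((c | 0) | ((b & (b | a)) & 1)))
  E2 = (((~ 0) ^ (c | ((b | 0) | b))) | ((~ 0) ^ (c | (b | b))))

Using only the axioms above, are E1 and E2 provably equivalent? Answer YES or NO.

YES

step 1: or_false (→) rewrites (c | 0) into c, now ((~ 0) ^ (c | ((b & (b | a)) & 1)))
step 2: absorb_and (→) rewrites (b & (b | a)) into b, now ((~ 0) ^ (c | (b & 1)))
step 3: and_true (→) rewrites (b & 1) into b, now ((~ 0) ^ (c | b))
step 4: or_idem (←) rewrites b into (b | b), now ((~ 0) ^ (c | (b | b)))
step 5: or_idem (←) rewrites ((~ 0) ^ (c | (b | b))) into (((~ 0) ^ (c | (b | b))) | ((~ 0) ^ (c | (b | b))))
step 6: or_false (←) rewrites b into (b | 0), which is E2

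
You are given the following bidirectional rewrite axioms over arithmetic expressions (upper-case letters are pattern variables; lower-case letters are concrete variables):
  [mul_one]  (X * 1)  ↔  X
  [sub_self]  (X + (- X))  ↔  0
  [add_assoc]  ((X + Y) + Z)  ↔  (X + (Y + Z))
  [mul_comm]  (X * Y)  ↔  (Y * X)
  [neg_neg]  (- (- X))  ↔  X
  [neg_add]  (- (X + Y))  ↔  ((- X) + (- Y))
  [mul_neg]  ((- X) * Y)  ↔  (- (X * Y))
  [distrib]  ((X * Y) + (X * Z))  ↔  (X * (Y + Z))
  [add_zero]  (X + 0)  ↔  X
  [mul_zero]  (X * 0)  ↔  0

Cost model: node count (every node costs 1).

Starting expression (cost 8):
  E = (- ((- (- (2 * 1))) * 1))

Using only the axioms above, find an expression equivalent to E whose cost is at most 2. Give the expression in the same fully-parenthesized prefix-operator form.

1. [mul_one →] (2 * 1)  →  2;  E = (- ((- (- 2)) * 1))
2. [mul_one →] ((- (- 2)) * 1)  →  (- (- 2));  E = (- (- (- 2)))
3. [neg_neg →] (- (- 2))  →  2;  cost 2 ≤ 2, done

(- 2)   [cost 2]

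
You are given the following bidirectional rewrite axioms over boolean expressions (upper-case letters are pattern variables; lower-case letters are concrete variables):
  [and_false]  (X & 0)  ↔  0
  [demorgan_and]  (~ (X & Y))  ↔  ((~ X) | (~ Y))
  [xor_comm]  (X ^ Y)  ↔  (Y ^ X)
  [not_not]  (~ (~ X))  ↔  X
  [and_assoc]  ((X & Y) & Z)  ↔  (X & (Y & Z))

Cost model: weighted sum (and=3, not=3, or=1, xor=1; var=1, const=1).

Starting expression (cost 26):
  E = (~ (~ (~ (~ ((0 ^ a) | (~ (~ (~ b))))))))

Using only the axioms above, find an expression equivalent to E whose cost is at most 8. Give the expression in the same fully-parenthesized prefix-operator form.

1. [not_not →] (~ (~ (~ ((0 ^ a) | (~ (~ (~ b)))))))  →  (~ ((0 ^ a) | (~ (~ (~ b)))));  E = (~ (~ ((0 ^ a) | (~ (~ (~ b))))))
2. [not_not →] (~ (~ (~ b)))  →  (~ b);  E = (~ (~ ((0 ^ a) | (~ b))))
3. [not_not →] (~ (~ ((0 ^ a) | (~ b))))  →  ((0 ^ a) | (~ b));  cost 8 ≤ 8, done

((0 ^ a) | (~ b))   [cost 8]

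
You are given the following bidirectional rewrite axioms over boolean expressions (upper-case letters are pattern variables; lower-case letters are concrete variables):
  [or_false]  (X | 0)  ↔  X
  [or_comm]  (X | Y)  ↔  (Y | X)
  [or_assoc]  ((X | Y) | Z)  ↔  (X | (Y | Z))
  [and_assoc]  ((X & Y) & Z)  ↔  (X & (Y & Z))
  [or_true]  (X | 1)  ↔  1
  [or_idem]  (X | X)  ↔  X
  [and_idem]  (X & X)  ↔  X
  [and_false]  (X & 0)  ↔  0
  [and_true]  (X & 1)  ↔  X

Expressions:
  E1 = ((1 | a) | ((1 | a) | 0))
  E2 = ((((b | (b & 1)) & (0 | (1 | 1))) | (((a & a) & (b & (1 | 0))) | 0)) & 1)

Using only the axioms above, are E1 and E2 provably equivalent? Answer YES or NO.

The axioms are sound identities: if E1 ↔* E2 then E1 and E2 evaluate identically under any assignment.
Under a=0, b=0: E1 evaluates to 1, E2 to 0. Distinct ⇒ no rewrite sequence connects them.

NO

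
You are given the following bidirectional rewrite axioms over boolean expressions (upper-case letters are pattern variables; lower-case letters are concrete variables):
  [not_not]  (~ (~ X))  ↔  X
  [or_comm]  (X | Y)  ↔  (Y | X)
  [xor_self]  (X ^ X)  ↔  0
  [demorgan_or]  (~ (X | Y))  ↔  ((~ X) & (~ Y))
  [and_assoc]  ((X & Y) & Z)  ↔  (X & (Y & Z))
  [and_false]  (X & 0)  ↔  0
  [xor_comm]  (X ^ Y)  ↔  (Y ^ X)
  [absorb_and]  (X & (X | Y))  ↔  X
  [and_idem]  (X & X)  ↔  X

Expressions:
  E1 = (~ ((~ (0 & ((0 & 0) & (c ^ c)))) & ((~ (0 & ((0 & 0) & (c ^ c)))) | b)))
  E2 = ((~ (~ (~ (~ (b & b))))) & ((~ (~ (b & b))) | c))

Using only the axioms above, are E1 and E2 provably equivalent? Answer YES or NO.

NO

The axioms are sound identities: if E1 ↔* E2 then E1 and E2 evaluate identically under any assignment.
Under b=1, c=0: E1 evaluates to 0, E2 to 1. Distinct ⇒ no rewrite sequence connects them.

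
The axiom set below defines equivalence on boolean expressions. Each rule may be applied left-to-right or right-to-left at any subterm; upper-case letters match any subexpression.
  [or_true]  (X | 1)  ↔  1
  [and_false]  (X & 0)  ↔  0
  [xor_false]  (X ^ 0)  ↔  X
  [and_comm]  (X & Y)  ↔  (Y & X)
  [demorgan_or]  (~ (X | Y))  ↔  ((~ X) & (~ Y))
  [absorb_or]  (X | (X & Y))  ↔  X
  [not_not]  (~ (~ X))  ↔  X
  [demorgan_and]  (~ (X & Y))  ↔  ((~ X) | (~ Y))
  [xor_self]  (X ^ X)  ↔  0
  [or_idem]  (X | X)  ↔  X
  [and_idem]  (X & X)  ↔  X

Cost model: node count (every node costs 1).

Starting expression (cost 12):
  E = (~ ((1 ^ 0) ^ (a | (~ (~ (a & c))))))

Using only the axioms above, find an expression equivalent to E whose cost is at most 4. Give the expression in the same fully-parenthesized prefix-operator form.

(~ (1 ^ a))   [cost 4]

(1) (~ (~ (a & c)))  =[not_not →]=  (a & c)    ⊢ (~ ((1 ^ 0) ^ (a | (a & c))))
(2) (1 ^ 0)  =[xor_false →]=  1    ⊢ (~ (1 ^ (a | (a & c))))
(3) (a | (a & c))  =[absorb_or →]=  a    ⊢ cost 4, within 4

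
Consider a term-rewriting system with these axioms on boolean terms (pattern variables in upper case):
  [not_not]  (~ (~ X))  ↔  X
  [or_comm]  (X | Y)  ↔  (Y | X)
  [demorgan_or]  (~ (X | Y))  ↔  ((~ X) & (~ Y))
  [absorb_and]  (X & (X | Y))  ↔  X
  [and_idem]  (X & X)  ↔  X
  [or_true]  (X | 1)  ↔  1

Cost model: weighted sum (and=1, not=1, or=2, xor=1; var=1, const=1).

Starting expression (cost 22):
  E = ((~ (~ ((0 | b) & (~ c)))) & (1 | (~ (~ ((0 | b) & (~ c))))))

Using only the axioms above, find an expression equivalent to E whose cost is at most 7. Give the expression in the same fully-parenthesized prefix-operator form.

((0 | b) & (~ c))   [cost 7]

(1) (1 | (~ (~ ((0 | b) & (~ c)))))  =[or_comm →]=  ((~ (~ ((0 | b) & (~ c)))) | 1)    ⊢ ((~ (~ ((0 | b) & (~ c)))) & ((~ (~ ((0 | b) & (~ c)))) | 1))
(2) ((~ (~ ((0 | b) & (~ c)))) & ((~ (~ ((0 | b) & (~ c)))) | 1))  =[absorb_and →]=  (~ (~ ((0 | b) & (~ c))))
(3) (~ (~ ((0 | b) & (~ c))))  =[not_not →]=  ((0 | b) & (~ c))    ⊢ cost 7, within 7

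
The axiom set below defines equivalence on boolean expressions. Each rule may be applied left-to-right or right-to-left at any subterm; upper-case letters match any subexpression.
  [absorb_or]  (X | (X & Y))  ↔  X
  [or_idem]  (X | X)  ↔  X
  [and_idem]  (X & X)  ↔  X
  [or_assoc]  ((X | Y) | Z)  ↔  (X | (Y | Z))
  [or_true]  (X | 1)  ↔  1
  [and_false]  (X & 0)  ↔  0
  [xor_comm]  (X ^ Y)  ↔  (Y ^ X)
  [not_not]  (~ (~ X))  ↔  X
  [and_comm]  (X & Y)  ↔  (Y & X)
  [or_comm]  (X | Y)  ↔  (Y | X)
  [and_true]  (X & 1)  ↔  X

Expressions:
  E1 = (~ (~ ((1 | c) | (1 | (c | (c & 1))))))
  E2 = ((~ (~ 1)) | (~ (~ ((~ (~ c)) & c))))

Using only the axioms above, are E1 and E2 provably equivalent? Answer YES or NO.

step 1: not_not (→) rewrites (~ (~ ((1 | c) | (1 | (c | (c & 1)))))) into ((1 | c) | (1 | (c | (c & 1))))
step 2: absorb_or (→) rewrites (c | (c & 1)) into c, now ((1 | c) | (1 | c))
step 3: or_idem (→) rewrites ((1 | c) | (1 | c)) into (1 | c)
step 4: and_idem (←) rewrites c into (c & c), now (1 | (c & c))
step 5: not_not (←) rewrites 1 into (~ (~ 1)), now ((~ (~ 1)) | (c & c))
step 6: not_not (←) rewrites c into (~ (~ c)), now ((~ (~ 1)) | ((~ (~ c)) & c))
step 7: not_not (←) rewrites ((~ (~ c)) & c) into (~ (~ ((~ (~ c)) & c))), which is E2

YES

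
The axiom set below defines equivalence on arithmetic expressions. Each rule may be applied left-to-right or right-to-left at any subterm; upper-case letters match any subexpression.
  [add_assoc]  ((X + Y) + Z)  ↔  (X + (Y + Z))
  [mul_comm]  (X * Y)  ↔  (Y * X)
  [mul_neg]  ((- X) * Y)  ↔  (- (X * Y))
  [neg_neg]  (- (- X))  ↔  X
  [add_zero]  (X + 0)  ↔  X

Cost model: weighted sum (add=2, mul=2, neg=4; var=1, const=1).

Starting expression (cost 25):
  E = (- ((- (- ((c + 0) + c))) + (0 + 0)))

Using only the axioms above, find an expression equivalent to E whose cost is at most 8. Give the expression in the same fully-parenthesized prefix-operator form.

(- (c + c))   [cost 8]

1. [add_zero →] (c + 0)  →  c;  E = (- ((- (- (c + c))) + (0 + 0)))
2. [add_zero →] (0 + 0)  →  0;  E = (- ((- (- (c + c))) + 0))
3. [add_zero →] ((- (- (c + c))) + 0)  →  (- (- (c + c)));  E = (- (- (- (c + c))))
4. [neg_neg →] (- (- (c + c)))  →  (c + c);  cost 8 ≤ 8, done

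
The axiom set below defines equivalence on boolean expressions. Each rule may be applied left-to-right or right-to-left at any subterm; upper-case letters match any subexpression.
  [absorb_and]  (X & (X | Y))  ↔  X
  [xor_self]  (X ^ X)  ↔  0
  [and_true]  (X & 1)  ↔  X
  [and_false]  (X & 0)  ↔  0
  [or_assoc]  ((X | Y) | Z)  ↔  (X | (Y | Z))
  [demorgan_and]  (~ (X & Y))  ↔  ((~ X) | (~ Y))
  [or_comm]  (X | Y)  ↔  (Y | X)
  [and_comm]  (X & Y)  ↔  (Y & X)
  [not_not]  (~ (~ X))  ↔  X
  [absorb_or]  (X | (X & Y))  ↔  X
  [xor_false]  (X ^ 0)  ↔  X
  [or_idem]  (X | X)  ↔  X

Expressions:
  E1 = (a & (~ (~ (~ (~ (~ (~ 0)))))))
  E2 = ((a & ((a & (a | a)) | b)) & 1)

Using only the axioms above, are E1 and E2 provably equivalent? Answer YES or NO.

NO

All listed rules preserve value, hence provable equivalence implies equal values everywhere; look for a separating assignment.
a=1, b=0 gives E1 ↦ 0, E2 ↦ 1; values differ ⇒ not provably equivalent.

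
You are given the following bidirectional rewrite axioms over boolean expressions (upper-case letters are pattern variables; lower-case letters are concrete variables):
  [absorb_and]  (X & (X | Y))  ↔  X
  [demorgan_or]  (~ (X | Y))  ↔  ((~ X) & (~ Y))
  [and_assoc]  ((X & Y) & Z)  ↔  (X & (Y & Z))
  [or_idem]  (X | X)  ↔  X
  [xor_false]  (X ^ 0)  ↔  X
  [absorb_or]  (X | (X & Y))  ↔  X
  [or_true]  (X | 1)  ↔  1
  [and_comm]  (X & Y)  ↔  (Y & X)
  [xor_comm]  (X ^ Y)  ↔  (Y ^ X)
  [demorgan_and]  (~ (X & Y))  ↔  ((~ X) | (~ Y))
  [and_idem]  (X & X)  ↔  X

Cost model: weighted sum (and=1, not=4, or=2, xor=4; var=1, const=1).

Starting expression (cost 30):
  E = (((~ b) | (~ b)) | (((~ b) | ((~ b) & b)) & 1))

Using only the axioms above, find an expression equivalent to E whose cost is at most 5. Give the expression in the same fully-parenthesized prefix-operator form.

1. [absorb_or →] ((~ b) | ((~ b) & b))  →  (~ b);  E = (((~ b) | (~ b)) | ((~ b) & 1))
2. [or_idem →] ((~ b) | (~ b))  →  (~ b);  E = ((~ b) | ((~ b) & 1))
3. [absorb_or →] ((~ b) | ((~ b) & 1))  →  (~ b);  cost 5 ≤ 5, done

(~ b)   [cost 5]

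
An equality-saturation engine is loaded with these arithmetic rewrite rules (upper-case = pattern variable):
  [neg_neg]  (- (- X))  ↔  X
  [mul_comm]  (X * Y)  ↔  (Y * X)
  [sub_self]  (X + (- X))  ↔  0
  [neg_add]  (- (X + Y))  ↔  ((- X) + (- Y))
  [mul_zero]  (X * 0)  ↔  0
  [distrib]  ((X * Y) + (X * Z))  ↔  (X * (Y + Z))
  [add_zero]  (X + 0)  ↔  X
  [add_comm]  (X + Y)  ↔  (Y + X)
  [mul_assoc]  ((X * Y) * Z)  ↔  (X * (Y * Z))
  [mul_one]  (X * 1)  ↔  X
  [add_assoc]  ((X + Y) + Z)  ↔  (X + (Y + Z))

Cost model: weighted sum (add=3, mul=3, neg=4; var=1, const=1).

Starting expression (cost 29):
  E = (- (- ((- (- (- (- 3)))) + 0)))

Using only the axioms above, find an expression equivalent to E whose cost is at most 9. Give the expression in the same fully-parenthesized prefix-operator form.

(1) ((- (- (- (- 3)))) + 0)  =[add_zero →]=  (- (- (- (- 3))))    ⊢ (- (- (- (- (- (- 3))))))
(2) (- (- (- 3)))  =[neg_neg →]=  (- 3)    ⊢ (- (- (- (- 3))))
(3) (- (- 3))  =[neg_neg →]=  3    ⊢ cost 9, within 9

(- (- 3))   [cost 9]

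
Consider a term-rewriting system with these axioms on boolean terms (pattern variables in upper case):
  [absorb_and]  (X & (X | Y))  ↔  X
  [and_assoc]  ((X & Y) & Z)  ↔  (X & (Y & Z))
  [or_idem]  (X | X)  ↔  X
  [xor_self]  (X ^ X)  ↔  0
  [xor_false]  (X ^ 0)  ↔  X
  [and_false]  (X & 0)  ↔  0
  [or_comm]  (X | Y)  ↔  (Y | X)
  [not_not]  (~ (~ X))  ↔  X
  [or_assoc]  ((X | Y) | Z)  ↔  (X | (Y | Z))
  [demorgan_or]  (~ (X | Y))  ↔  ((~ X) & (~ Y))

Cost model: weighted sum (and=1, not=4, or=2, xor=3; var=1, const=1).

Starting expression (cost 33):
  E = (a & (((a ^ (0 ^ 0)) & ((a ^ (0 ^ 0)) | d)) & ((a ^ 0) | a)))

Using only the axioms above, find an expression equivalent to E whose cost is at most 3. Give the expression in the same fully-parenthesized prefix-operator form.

1. [absorb_and →] ((a ^ (0 ^ 0)) & ((a ^ (0 ^ 0)) | d))  →  (a ^ (0 ^ 0));  E = (a & ((a ^ (0 ^ 0)) & ((a ^ 0) | a)))
2. [xor_false →] (0 ^ 0)  →  0;  E = (a & ((a ^ 0) & ((a ^ 0) | a)))
3. [absorb_and →] ((a ^ 0) & ((a ^ 0) | a))  →  (a ^ 0);  E = (a & (a ^ 0))
4. [xor_false →] (a ^ 0)  →  a;  cost 3 ≤ 3, done

(a & a)   [cost 3]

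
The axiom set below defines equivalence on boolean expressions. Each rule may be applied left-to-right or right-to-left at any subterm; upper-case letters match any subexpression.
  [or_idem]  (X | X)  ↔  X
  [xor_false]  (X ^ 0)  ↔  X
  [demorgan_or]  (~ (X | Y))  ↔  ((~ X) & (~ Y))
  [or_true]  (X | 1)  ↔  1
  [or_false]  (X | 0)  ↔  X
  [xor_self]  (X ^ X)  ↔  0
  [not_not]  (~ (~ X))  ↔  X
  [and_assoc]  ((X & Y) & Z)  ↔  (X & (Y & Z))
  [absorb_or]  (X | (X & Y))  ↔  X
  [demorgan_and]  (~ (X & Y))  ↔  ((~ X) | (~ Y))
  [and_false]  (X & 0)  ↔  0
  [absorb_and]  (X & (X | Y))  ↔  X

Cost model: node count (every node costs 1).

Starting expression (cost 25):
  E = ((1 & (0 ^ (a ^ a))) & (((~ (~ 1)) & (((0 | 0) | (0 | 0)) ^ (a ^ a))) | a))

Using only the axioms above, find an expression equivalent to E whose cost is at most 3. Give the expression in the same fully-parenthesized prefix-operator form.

step 1: or_idem (→) rewrites ((0 | 0) | (0 | 0)) into (0 | 0), now ((1 & (0 ^ (a ^ a))) & (((~ (~ 1)) & ((0 | 0) ^ (a ^ a))) | a))
step 2: or_false (→) rewrites (0 | 0) into 0, now ((1 & (0 ^ (a ^ a))) & (((~ (~ 1)) & (0 ^ (a ^ a))) | a))
step 3: not_not (→) rewrites (~ (~ 1)) into 1, now ((1 & (0 ^ (a ^ a))) & ((1 & (0 ^ (a ^ a))) | a))
step 4: absorb_and (→) rewrites ((1 & (0 ^ (a ^ a))) & ((1 & (0 ^ (a ^ a))) | a)) into (1 & (0 ^ (a ^ a)))
step 5: xor_self (→) rewrites (a ^ a) into 0, now (1 & (0 ^ 0))
step 6: xor_false (→) rewrites (0 ^ 0) into 0, reaching cost 3 (bound 3)

(1 & 0)   [cost 3]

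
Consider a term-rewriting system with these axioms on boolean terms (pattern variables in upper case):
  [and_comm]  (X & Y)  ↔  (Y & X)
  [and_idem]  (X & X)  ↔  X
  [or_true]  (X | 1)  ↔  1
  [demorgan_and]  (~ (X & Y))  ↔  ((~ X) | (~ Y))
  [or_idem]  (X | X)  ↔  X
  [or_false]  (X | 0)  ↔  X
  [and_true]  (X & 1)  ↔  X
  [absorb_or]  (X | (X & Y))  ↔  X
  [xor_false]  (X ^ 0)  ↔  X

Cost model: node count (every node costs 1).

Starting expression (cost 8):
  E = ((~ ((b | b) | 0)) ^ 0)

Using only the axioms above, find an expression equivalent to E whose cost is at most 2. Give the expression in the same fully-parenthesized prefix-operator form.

1. [xor_false →] ((~ ((b | b) | 0)) ^ 0)  →  (~ ((b | b) | 0))
2. [or_idem →] (b | b)  →  b;  E = (~ (b | 0))
3. [or_false →] (b | 0)  →  b;  cost 2 ≤ 2, done

(~ b)   [cost 2]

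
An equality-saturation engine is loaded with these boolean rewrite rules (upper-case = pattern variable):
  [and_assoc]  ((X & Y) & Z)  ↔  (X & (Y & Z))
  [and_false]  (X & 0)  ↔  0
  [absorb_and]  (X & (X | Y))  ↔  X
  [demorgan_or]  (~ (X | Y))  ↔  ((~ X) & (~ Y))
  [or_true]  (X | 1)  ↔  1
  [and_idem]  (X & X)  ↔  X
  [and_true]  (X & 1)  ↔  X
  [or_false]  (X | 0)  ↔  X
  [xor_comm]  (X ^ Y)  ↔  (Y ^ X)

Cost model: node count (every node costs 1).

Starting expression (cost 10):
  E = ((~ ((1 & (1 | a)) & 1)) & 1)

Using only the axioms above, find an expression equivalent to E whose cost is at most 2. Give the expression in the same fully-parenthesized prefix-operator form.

(~ 1)   [cost 2]

step 1: and_true (→) rewrites ((~ ((1 & (1 | a)) & 1)) & 1) into (~ ((1 & (1 | a)) & 1))
step 2: absorb_and (→) rewrites (1 & (1 | a)) into 1, now (~ (1 & 1))
step 3: and_true (→) rewrites (1 & 1) into 1, reaching cost 2 (bound 2)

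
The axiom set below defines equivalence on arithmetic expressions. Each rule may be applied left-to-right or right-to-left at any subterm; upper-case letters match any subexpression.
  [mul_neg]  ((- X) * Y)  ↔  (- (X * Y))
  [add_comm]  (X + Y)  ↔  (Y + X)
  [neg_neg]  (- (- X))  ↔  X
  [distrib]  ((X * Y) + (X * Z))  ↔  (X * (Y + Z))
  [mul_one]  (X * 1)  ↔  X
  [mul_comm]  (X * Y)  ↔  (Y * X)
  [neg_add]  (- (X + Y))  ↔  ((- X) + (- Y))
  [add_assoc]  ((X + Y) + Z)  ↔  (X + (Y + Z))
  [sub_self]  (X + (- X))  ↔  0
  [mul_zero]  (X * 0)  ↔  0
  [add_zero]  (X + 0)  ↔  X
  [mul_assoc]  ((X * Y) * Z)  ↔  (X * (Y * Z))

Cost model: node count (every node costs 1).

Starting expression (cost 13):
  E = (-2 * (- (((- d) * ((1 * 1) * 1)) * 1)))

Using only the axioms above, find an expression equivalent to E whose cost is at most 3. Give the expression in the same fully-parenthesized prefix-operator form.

1. [mul_one →] ((1 * 1) * 1)  →  (1 * 1);  E = (-2 * (- (((- d) * (1 * 1)) * 1)))
2. [mul_one →] (1 * 1)  →  1;  E = (-2 * (- (((- d) * 1) * 1)))
3. [mul_one →] ((- d) * 1)  →  (- d);  E = (-2 * (- ((- d) * 1)))
4. [mul_one →] ((- d) * 1)  →  (- d);  E = (-2 * (- (- d)))
5. [neg_neg →] (- (- d))  →  d;  cost 3 ≤ 3, done

(-2 * d)   [cost 3]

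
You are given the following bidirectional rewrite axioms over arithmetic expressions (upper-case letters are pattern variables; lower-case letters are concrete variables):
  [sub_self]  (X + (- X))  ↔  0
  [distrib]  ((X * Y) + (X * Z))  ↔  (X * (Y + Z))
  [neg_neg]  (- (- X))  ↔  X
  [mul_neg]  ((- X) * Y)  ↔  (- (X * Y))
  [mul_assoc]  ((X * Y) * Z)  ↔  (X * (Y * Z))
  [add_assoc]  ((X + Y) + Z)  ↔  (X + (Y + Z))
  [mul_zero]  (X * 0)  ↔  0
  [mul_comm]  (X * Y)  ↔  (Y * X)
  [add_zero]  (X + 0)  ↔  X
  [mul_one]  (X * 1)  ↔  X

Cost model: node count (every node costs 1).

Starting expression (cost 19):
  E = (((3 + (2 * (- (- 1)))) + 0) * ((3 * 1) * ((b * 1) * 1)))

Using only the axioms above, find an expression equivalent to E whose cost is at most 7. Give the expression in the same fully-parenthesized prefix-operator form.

((3 + 2) * (3 * b))   [cost 7]

1. [neg_neg →] (- (- 1))  →  1;  E = (((3 + (2 * 1)) + 0) * ((3 * 1) * ((b * 1) * 1)))
2. [mul_one →] (3 * 1)  →  3;  E = (((3 + (2 * 1)) + 0) * (3 * ((b * 1) * 1)))
3. [mul_one →] (2 * 1)  →  2;  E = (((3 + 2) + 0) * (3 * ((b * 1) * 1)))
4. [mul_one →] (b * 1)  →  b;  E = (((3 + 2) + 0) * (3 * (b * 1)))
5. [add_zero →] ((3 + 2) + 0)  →  (3 + 2);  E = ((3 + 2) * (3 * (b * 1)))
6. [mul_one →] (b * 1)  →  b;  cost 7 ≤ 7, done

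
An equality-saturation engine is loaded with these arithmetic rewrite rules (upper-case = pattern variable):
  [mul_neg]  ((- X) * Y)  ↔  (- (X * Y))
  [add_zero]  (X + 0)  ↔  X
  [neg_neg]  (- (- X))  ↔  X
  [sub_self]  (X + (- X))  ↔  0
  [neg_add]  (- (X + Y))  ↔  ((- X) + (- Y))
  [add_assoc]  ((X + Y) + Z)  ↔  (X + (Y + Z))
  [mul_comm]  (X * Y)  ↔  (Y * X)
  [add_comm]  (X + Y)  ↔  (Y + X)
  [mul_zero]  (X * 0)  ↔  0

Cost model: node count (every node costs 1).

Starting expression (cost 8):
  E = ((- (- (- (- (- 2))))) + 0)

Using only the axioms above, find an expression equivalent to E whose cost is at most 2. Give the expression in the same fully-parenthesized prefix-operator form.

step 1: add_zero (→) rewrites ((- (- (- (- (- 2))))) + 0) into (- (- (- (- (- 2)))))
step 2: neg_neg (→) rewrites (- (- (- 2))) into (- 2), now (- (- (- 2)))
step 3: neg_neg (→) rewrites (- (- (- 2))) into (- 2), reaching cost 2 (bound 2)

(- 2)   [cost 2]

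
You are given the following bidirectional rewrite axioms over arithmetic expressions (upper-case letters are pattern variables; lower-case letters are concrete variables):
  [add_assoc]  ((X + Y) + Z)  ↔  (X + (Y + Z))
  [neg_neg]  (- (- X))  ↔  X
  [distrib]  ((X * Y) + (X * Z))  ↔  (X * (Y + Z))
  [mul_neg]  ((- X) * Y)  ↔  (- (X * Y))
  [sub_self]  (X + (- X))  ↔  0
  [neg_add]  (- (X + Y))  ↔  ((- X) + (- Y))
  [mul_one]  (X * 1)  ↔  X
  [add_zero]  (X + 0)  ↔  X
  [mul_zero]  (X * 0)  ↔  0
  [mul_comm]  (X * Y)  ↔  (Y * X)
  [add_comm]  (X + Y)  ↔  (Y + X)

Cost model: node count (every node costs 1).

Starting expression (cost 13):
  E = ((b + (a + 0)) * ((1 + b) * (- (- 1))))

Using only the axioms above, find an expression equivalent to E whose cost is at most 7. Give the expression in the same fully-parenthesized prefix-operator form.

step 1: neg_neg (→) rewrites (- (- 1)) into 1, now ((b + (a + 0)) * ((1 + b) * 1))
step 2: add_zero (→) rewrites (a + 0) into a, now ((b + a) * ((1 + b) * 1))
step 3: mul_one (→) rewrites ((1 + b) * 1) into (1 + b), reaching cost 7 (bound 7)

((b + a) * (1 + b))   [cost 7]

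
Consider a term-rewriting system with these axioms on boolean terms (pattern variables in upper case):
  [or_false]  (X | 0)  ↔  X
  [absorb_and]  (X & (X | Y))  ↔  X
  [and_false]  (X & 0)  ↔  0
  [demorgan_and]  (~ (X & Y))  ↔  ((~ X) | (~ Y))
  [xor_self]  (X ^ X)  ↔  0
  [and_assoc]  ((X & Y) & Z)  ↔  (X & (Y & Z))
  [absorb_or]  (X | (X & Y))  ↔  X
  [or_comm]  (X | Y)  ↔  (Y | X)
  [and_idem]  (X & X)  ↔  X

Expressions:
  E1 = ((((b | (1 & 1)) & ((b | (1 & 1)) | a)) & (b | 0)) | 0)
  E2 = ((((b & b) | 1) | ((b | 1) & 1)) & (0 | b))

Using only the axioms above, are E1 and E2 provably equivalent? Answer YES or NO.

YES

step 1: absorb_and (→) rewrites ((b | (1 & 1)) & ((b | (1 & 1)) | a)) into (b | (1 & 1)), now (((b | (1 & 1)) & (b | 0)) | 0)
step 2: or_false (→) rewrites (((b | (1 & 1)) & (b | 0)) | 0) into ((b | (1 & 1)) & (b | 0))
step 3: and_idem (→) rewrites (1 & 1) into 1, now ((b | 1) & (b | 0))
step 4: or_comm (→) rewrites (b | 0) into (0 | b), now ((b | 1) & (0 | b))
step 5: absorb_or (←) rewrites (b | 1) into ((b | 1) | ((b | 1) & 1)), now (((b | 1) | ((b | 1) & 1)) & (0 | b))
step 6: and_idem (←) rewrites b into (b & b), which is E2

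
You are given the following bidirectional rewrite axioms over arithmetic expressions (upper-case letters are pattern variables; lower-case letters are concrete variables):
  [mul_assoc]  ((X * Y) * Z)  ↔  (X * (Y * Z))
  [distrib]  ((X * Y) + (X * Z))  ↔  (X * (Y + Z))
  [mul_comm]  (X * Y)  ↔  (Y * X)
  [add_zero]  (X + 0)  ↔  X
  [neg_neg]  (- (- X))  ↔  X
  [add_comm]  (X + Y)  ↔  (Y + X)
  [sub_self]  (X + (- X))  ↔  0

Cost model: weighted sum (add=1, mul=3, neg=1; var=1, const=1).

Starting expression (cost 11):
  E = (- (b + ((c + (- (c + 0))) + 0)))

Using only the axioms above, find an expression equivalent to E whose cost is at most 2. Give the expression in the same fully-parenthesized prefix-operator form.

(- b)   [cost 2]

step 1: add_zero (→) rewrites (c + 0) into c, now (- (b + ((c + (- c)) + 0)))
step 2: add_zero (→) rewrites ((c + (- c)) + 0) into (c + (- c)), now (- (b + (c + (- c))))
step 3: sub_self (→) rewrites (c + (- c)) into 0, now (- (b + 0))
step 4: add_zero (→) rewrites (b + 0) into b, reaching cost 2 (bound 2)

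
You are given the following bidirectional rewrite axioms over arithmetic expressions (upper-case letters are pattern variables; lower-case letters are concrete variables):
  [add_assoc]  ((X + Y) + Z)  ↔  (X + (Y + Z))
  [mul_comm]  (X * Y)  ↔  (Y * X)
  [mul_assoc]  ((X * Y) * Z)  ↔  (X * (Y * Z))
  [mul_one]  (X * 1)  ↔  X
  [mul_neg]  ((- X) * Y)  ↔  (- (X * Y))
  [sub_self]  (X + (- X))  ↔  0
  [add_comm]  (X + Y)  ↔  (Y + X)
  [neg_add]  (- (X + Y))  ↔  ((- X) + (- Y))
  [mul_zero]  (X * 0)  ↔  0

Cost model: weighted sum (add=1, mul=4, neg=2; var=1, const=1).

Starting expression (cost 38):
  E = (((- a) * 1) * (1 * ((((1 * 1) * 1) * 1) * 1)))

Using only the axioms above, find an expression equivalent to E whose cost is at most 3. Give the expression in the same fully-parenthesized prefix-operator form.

(- a)   [cost 3]

1. [mul_one →] (((1 * 1) * 1) * 1)  →  ((1 * 1) * 1);  E = (((- a) * 1) * (1 * (((1 * 1) * 1) * 1)))
2. [mul_one →] ((1 * 1) * 1)  →  (1 * 1);  E = (((- a) * 1) * (1 * ((1 * 1) * 1)))
3. [mul_one →] ((1 * 1) * 1)  →  (1 * 1);  E = (((- a) * 1) * (1 * (1 * 1)))
4. [mul_one →] (1 * 1)  →  1;  E = (((- a) * 1) * (1 * 1))
5. [mul_one →] (1 * 1)  →  1;  E = (((- a) * 1) * 1)
6. [mul_one →] (((- a) * 1) * 1)  →  ((- a) * 1)
7. [mul_one →] ((- a) * 1)  →  (- a);  cost 3 ≤ 3, done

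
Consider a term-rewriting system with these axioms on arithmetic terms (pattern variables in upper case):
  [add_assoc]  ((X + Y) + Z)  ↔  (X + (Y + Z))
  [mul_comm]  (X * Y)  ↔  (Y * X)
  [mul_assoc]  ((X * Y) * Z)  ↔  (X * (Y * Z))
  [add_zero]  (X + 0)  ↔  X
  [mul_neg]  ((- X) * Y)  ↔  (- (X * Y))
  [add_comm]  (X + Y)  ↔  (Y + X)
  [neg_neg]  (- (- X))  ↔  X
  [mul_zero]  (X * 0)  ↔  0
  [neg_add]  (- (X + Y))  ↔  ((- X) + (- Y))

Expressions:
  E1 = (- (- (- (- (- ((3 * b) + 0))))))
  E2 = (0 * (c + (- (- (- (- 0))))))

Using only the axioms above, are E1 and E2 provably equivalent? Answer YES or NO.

All listed rules preserve value, hence provable equivalence implies equal values everywhere; look for a separating assignment.
b=1, c=0 gives E1 ↦ -3, E2 ↦ 0; values differ ⇒ not provably equivalent.

NO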